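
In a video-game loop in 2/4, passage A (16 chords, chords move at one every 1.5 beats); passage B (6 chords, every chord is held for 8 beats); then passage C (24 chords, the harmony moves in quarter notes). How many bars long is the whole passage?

A: 16 × 1.5 = 24 beats = 12 bars.
B: 6 × 8 = 48 beats = 24 bars.
C: 24 × 1 = 24 beats = 12 bars.
Total: 12 + 24 + 12 = 48 bars.

48 bars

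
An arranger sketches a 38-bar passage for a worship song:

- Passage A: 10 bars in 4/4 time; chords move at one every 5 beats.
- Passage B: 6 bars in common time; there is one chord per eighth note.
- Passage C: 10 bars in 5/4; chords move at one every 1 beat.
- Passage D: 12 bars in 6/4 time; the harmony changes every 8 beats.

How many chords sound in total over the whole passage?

A has 40 beats and chords last 5 each, so 8 chords.
B has 24 beats and chords last 0.5 each, so 48 chords.
C has 50 beats and chords last 1 each, so 50 chords.
D has 72 beats and chords last 8 each, so 9 chords.
Total: 8 + 48 + 50 + 9 = 115.

115 chords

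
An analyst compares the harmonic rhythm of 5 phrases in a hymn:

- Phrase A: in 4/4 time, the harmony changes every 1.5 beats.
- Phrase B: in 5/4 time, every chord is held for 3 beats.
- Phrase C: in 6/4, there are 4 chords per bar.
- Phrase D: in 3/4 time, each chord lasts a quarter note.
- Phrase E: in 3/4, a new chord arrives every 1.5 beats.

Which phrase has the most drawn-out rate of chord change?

Phrase B

A: each chord is 1.5 beats in 4/4, so 8/3 per bar.
B: each chord is 3 beats in 5/4, so 5/3 per bar.
C: each chord is 1.5 beats in 6/4, so 4 per bar.
D: each chord is 1 beat in 3/4, so 3 per bar.
E: each chord is 1.5 beats in 3/4, so 2 per bar.
Slowest is B at 5/3 chords/bar.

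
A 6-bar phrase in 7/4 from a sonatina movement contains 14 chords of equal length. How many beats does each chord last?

6 bars × 7 beats/bar = 42 beats total.
42 beats ÷ 14 chords = 3 beats per chord.
(That is a dotted half note.)

3 beats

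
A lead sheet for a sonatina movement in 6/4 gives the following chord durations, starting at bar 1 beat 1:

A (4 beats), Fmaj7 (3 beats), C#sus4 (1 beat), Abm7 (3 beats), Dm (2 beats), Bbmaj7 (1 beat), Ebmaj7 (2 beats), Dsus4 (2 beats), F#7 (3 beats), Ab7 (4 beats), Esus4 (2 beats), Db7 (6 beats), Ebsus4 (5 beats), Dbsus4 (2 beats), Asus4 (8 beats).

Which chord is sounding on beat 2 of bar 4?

Beat 2 of bar 4 is beat (4−1)×6 + 2 = 20 overall.
Running totals: A ends at 4, Fmaj7 ends at 7, C#sus4 ends at 8, Abm7 ends at 11, Dm ends at 13, Bbmaj7 ends at 14, Ebmaj7 ends at 16, Dsus4 ends at 18, F#7 ends at 21.
Beat 20 falls within F#7.

F#7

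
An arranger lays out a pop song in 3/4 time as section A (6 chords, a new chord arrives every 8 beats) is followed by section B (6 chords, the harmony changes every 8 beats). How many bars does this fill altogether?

A: 6 × 8 = 48 beats = 16 bars.
B: 6 × 8 = 48 beats = 16 bars.
Total: 16 + 16 = 32 bars.

32 bars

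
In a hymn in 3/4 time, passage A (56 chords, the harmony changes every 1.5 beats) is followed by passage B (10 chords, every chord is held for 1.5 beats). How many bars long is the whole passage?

A: 56 × 1.5 = 84 beats = 28 bars.
B: 10 × 1.5 = 15 beats = 5 bars.
Total: 28 + 5 = 33 bars.

33 bars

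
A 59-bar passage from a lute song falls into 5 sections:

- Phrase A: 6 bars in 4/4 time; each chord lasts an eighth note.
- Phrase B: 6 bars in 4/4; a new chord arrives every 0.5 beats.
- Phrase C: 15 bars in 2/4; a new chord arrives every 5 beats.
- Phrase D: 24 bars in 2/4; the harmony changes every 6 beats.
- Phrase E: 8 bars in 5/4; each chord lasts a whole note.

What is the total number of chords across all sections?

120 chords

A: 6·4 = 24 beats, 24/0.5 = 48 chords.
B: 6·4 = 24 beats, 24/0.5 = 48 chords.
C: 15·2 = 30 beats, 30/5 = 6 chords.
D: 24·2 = 48 beats, 48/6 = 8 chords.
E: 8·5 = 40 beats, 40/4 = 10 chords.
Total: 48 + 48 + 6 + 8 + 10 = 120.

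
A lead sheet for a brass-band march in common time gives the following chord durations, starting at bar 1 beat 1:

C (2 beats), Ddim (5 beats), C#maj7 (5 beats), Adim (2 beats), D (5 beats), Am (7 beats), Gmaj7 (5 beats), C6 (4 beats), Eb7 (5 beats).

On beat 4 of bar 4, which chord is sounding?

Beat 4 of bar 4 is beat (4−1)×4 + 4 = 16 overall.
Running totals: C ends at 2, Ddim ends at 7, C#maj7 ends at 12, Adim ends at 14, D ends at 19.
Beat 16 falls within D.

D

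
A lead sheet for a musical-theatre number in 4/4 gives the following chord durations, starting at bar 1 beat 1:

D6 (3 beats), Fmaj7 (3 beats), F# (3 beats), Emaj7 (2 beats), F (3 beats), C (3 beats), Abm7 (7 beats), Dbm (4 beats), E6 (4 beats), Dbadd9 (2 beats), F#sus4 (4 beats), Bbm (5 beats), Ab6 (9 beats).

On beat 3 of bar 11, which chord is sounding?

Beat 3 of bar 11 is beat (11−1)×4 + 3 = 43 overall.
Running totals: D6 ends at 3, Fmaj7 ends at 6, F# ends at 9, Emaj7 ends at 11, F ends at 14, C ends at 17, Abm7 ends at 24, Dbm ends at 28, E6 ends at 32, Dbadd9 ends at 34, F#sus4 ends at 38, Bbm ends at 43.
Beat 43 falls within Bbm.

Bbm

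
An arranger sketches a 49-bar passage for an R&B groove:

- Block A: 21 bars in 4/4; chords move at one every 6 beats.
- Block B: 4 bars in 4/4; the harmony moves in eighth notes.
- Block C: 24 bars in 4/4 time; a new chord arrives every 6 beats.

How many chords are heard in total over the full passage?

62 chords

A has 84 beats and chords last 6 each, so 14 chords.
B has 16 beats and chords last 0.5 each, so 32 chords.
C has 96 beats and chords last 6 each, so 16 chords.
Total: 14 + 32 + 16 = 62.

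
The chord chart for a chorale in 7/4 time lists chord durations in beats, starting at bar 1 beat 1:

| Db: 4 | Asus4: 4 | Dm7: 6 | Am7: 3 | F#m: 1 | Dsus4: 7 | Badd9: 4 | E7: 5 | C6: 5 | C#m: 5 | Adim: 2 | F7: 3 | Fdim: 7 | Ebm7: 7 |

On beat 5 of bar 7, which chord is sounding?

F7

Beat 5 of bar 7 is beat (7−1)×7 + 5 = 47 overall.
Running totals: Db ends at 4, Asus4 ends at 8, Dm7 ends at 14, Am7 ends at 17, F#m ends at 18, Dsus4 ends at 25, Badd9 ends at 29, E7 ends at 34, C6 ends at 39, C#m ends at 44, Adim ends at 46, F7 ends at 49.
Beat 47 falls within F7.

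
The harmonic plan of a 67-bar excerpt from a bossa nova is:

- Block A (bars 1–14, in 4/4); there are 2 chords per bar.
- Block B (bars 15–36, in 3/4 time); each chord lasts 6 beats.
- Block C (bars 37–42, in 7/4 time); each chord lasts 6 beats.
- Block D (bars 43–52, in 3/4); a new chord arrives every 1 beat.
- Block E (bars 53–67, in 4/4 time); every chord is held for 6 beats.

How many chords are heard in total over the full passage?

A: 14 bars × 4 beats = 56 beats; 2 beats/chord → 28 chords.
B: 22 bars × 3 beats = 66 beats; 6 beats/chord → 11 chords.
C: 6 bars × 7 beats = 42 beats; 6 beats/chord → 7 chords.
D: 10 bars × 3 beats = 30 beats; 1 beat/chord → 30 chords.
E: 15 bars × 4 beats = 60 beats; 6 beats/chord → 10 chords.
Total: 28 + 11 + 7 + 30 + 10 = 86.

86 chords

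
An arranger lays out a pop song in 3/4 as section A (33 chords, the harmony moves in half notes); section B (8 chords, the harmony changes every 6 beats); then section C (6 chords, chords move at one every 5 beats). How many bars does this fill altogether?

A: 33 × 2 = 66 beats = 22 bars.
B: 8 × 6 = 48 beats = 16 bars.
C: 6 × 5 = 30 beats = 10 bars.
Total: 22 + 16 + 10 = 48 bars.

48 bars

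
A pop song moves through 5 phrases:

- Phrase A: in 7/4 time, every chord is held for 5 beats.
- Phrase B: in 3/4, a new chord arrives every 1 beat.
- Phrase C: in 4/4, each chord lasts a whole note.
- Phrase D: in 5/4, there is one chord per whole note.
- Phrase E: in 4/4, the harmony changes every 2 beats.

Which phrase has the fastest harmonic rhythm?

A: 7 beats/bar ÷ 5 beats/chord = 1.4 chords/bar.
B: 3 beats/bar ÷ 1 beat/chord = 3 chords/bar.
C: 4 beats/bar ÷ 4 beats/chord = 1 chord/bar.
D: 5 beats/bar ÷ 4 beats/chord = 1.25 chords/bar.
E: 4 beats/bar ÷ 2 beats/chord = 2 chords/bar.
Fastest is B at 3 chords/bar.

Phrase B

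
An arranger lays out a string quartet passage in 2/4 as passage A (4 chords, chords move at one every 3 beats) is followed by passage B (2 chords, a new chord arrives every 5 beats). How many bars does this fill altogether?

A: 4 × 3 = 12 beats = 6 bars.
B: 2 × 5 = 10 beats = 5 bars.
Total: 6 + 5 = 11 bars.

11 bars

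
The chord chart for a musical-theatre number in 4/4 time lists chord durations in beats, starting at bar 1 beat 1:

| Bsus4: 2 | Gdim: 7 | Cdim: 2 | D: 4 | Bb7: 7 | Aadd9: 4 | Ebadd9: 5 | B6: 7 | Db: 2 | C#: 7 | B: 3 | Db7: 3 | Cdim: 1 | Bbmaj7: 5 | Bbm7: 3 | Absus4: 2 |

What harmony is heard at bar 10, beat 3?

Beat 3 of bar 10 is beat (10−1)×4 + 3 = 39 overall.
Running totals: Bsus4 ends at 2, Gdim ends at 9, Cdim ends at 11, D ends at 15, Bb7 ends at 22, Aadd9 ends at 26, Ebadd9 ends at 31, B6 ends at 38, Db ends at 40.
Beat 39 falls within Db.

Db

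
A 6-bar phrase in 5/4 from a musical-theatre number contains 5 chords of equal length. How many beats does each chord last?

6 beats

6 bars × 5 beats/bar = 30 beats total.
30 beats ÷ 5 chords = 6 beats per chord.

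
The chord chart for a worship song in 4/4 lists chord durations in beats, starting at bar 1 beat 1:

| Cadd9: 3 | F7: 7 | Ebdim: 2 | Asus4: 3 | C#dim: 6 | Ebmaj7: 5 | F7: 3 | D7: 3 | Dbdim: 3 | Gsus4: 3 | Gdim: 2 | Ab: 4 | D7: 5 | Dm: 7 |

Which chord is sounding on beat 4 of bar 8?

D7

Beat 4 of bar 8 is beat (8−1)×4 + 4 = 32 overall.
Running totals: Cadd9 ends at 3, F7 ends at 10, Ebdim ends at 12, Asus4 ends at 15, C#dim ends at 21, Ebmaj7 ends at 26, F7 ends at 29, D7 ends at 32.
Beat 32 falls within D7.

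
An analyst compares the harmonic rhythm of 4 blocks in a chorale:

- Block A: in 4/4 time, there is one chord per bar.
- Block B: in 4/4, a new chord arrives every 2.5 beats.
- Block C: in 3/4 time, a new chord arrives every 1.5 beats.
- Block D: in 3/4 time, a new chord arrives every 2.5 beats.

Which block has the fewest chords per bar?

A: 4/4 = 1 chord/bar.
B: 4/2.5 = 1.6 chords/bar.
C: 3/1.5 = 2 chords/bar.
D: 3/2.5 = 1.2 chords/bar.
Slowest is A at 1 chords/bar.

Block A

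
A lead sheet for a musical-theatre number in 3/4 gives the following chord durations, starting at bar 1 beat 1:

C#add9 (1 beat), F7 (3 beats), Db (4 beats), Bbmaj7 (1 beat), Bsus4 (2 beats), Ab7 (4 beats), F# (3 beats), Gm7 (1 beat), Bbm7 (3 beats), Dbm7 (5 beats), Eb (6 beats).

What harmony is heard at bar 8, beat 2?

Dbm7

Beat 2 of bar 8 is beat (8−1)×3 + 2 = 23 overall.
Running totals: C#add9 ends at 1, F7 ends at 4, Db ends at 8, Bbmaj7 ends at 9, Bsus4 ends at 11, Ab7 ends at 15, F# ends at 18, Gm7 ends at 19, Bbm7 ends at 22, Dbm7 ends at 27.
Beat 23 falls within Dbm7.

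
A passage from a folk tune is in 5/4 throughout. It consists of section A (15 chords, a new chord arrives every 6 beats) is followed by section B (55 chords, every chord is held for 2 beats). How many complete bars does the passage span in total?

A: 15 × 6 = 90 beats = 18 bars.
B: 55 × 2 = 110 beats = 22 bars.
Total: 18 + 22 = 40 bars.

40 bars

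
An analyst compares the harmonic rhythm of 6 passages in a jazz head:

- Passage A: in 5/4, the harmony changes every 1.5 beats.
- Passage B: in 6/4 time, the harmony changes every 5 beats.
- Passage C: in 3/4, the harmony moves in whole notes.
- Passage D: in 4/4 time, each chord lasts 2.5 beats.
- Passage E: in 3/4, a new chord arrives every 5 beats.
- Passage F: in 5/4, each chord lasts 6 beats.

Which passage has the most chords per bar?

A: 5/1.5 = 10/3 chords/bar.
B: 6/5 = 1.2 chords/bar.
C: 3/4 = 0.75 chords/bar.
D: 4/2.5 = 1.6 chords/bar.
E: 3/5 = 0.6 chords/bar.
F: 5/6 = 5/6 chords/bar.
Fastest is A at 10/3 chords/bar.

Passage A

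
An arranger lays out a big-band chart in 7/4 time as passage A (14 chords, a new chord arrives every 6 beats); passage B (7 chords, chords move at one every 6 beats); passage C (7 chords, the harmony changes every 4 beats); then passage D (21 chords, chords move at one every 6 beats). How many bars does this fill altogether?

A: 14 × 6 = 84 beats = 12 bars.
B: 7 × 6 = 42 beats = 6 bars.
C: 7 × 4 = 28 beats = 4 bars.
D: 21 × 6 = 126 beats = 18 bars.
Total: 12 + 6 + 4 + 18 = 40 bars.

40 bars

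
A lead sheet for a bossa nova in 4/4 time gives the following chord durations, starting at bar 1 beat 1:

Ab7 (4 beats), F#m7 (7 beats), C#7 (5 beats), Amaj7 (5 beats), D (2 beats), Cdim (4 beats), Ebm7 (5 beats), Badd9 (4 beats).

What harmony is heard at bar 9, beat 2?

Badd9

Beat 2 of bar 9 is beat (9−1)×4 + 2 = 34 overall.
Running totals: Ab7 ends at 4, F#m7 ends at 11, C#7 ends at 16, Amaj7 ends at 21, D ends at 23, Cdim ends at 27, Ebm7 ends at 32, Badd9 ends at 36.
Beat 34 falls within Badd9.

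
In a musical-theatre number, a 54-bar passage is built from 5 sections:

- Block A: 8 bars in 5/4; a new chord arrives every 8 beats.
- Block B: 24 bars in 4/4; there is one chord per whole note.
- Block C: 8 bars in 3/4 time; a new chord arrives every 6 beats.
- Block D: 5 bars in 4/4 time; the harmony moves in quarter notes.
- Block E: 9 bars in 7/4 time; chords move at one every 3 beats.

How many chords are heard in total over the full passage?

A: 8·5 = 40 beats, 40/8 = 5 chords.
B: 24·4 = 96 beats, 96/4 = 24 chords.
C: 8·3 = 24 beats, 24/6 = 4 chords.
D: 5·4 = 20 beats, 20/1 = 20 chords.
E: 9·7 = 63 beats, 63/3 = 21 chords.
Total: 5 + 24 + 4 + 20 + 21 = 74.

74 chords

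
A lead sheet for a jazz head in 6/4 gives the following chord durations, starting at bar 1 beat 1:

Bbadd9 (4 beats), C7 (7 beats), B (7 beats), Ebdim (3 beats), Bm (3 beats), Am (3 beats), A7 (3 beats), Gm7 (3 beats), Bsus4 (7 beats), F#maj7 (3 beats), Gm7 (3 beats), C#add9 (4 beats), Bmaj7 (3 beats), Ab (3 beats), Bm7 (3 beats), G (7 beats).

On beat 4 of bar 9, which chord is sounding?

Beat 4 of bar 9 is beat (9−1)×6 + 4 = 52 overall.
Running totals: Bbadd9 ends at 4, C7 ends at 11, B ends at 18, Ebdim ends at 21, Bm ends at 24, Am ends at 27, A7 ends at 30, Gm7 ends at 33, Bsus4 ends at 40, F#maj7 ends at 43, Gm7 ends at 46, C#add9 ends at 50, Bmaj7 ends at 53.
Beat 52 falls within Bmaj7.

Bmaj7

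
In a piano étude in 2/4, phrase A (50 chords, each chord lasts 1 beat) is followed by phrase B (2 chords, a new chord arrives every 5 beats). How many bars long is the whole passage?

A: 50 × 1 = 50 beats = 25 bars.
B: 2 × 5 = 10 beats = 5 bars.
Total: 25 + 5 = 30 bars.

30 bars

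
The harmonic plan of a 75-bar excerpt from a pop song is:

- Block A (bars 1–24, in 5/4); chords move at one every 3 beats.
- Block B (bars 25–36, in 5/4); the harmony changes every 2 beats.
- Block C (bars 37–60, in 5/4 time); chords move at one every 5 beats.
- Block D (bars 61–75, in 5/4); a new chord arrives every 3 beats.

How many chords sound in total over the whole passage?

119 chords

A: 24 bars × 5 beats = 120 beats; 3 beats/chord → 40 chords.
B: 12 bars × 5 beats = 60 beats; 2 beats/chord → 30 chords.
C: 24 bars × 5 beats = 120 beats; 5 beats/chord → 24 chords.
D: 15 bars × 5 beats = 75 beats; 3 beats/chord → 25 chords.
Total: 40 + 30 + 24 + 25 = 119.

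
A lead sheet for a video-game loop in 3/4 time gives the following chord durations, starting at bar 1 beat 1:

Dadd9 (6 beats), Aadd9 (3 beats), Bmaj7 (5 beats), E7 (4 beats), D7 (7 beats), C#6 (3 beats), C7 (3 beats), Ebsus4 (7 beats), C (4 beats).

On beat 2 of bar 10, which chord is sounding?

Beat 2 of bar 10 is beat (10−1)×3 + 2 = 29 overall.
Running totals: Dadd9 ends at 6, Aadd9 ends at 9, Bmaj7 ends at 14, E7 ends at 18, D7 ends at 25, C#6 ends at 28, C7 ends at 31.
Beat 29 falls within C7.

C7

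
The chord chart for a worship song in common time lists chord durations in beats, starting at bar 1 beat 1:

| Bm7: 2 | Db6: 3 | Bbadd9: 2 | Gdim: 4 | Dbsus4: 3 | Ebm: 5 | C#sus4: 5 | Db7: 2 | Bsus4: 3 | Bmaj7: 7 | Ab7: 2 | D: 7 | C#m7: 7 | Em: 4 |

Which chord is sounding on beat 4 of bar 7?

Bsus4

Beat 4 of bar 7 is beat (7−1)×4 + 4 = 28 overall.
Running totals: Bm7 ends at 2, Db6 ends at 5, Bbadd9 ends at 7, Gdim ends at 11, Dbsus4 ends at 14, Ebm ends at 19, C#sus4 ends at 24, Db7 ends at 26, Bsus4 ends at 29.
Beat 28 falls within Bsus4.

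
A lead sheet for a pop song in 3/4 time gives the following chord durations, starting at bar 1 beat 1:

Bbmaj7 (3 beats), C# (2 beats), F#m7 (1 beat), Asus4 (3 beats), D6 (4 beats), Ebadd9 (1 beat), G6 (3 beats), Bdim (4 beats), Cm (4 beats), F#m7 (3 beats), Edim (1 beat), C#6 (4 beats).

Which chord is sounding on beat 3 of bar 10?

C#6

Beat 3 of bar 10 is beat (10−1)×3 + 3 = 30 overall.
Running totals: Bbmaj7 ends at 3, C# ends at 5, F#m7 ends at 6, Asus4 ends at 9, D6 ends at 13, Ebadd9 ends at 14, G6 ends at 17, Bdim ends at 21, Cm ends at 25, F#m7 ends at 28, Edim ends at 29, C#6 ends at 33.
Beat 30 falls within C#6.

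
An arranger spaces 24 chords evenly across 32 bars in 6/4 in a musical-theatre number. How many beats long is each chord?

8 beats

32 bars × 6 beats/bar = 192 beats total.
192 beats ÷ 24 chords = 8 beats per chord.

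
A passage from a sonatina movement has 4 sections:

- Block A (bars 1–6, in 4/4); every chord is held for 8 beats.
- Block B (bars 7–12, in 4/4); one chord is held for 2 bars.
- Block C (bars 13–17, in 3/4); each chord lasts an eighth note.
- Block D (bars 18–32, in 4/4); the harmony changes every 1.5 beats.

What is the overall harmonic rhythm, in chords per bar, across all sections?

A: 6 × 4 = 24 beats ÷ 8 = 3 chords.
B: 6 × 4 = 24 beats ÷ 8 = 3 chords.
C: 5 × 3 = 15 beats ÷ 0.5 = 30 chords.
D: 15 × 4 = 60 beats ÷ 1.5 = 40 chords.
Overall: 76 chords over 32 bars → 76/32 = 2.375 chords per bar.

2.375 chords per bar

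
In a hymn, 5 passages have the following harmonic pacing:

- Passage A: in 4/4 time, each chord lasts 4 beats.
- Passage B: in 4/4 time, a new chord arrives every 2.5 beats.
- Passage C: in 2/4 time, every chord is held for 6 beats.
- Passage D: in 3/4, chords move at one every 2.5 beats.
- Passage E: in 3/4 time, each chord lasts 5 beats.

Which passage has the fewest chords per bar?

Passage C

A: 4/4 = 1 chord/bar.
B: 4/2.5 = 1.6 chords/bar.
C: 2/6 = 1/3 chords/bar.
D: 3/2.5 = 1.2 chords/bar.
E: 3/5 = 0.6 chords/bar.
Slowest is C at 1/3 chords/bar.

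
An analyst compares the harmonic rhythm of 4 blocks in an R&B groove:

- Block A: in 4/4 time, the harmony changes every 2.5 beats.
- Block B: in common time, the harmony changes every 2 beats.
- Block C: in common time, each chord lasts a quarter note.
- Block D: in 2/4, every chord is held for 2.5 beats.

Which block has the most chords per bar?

Block C

A: 4 beats/bar ÷ 2.5 beats/chord = 1.6 chords/bar.
B: 4 beats/bar ÷ 2 beats/chord = 2 chords/bar.
C: 4 beats/bar ÷ 1 beat/chord = 4 chords/bar.
D: 2 beats/bar ÷ 2.5 beats/chord = 0.8 chords/bar.
Fastest is C at 4 chords/bar.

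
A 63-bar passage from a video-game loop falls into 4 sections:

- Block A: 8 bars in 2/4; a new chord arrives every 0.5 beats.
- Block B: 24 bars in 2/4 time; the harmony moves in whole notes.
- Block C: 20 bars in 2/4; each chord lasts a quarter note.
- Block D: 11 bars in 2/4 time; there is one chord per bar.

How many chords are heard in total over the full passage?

A has 16 beats and chords last 0.5 each, so 32 chords.
B has 48 beats and chords last 4 each, so 12 chords.
C has 40 beats and chords last 1 each, so 40 chords.
D has 22 beats and chords last 2 each, so 11 chords.
Total: 32 + 12 + 40 + 11 = 95.

95 chords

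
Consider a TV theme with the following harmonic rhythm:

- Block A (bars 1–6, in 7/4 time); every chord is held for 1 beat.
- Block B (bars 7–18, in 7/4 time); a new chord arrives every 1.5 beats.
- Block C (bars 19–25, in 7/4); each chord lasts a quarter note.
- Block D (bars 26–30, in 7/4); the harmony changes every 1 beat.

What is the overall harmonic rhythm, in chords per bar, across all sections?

A: 6 bars of 7 beats is 42 beats; at 1 beat each that's 42 chords.
B: 12 bars of 7 beats is 84 beats; at 1.5 beats each that's 56 chords.
C: 7 bars of 7 beats is 49 beats; at 1 beat each that's 49 chords.
D: 5 bars of 7 beats is 35 beats; at 1 beat each that's 35 chords.
Overall: 182 chords over 30 bars → 182/30 = 91/15 chords per bar.

91/15 chords per bar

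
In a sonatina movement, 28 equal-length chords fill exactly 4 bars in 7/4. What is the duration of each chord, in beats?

4 bars × 7 beats/bar = 28 beats total.
28 beats ÷ 28 chords = 1 beats per chord.
(That is a quarter note.)

1 beat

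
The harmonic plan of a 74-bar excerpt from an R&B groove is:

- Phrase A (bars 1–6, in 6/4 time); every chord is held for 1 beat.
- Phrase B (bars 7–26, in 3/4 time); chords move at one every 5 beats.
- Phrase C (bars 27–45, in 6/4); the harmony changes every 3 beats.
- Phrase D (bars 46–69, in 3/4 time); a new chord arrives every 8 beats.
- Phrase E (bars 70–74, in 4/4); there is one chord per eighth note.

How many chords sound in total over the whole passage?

A: 6·6 = 36 beats, 36/1 = 36 chords.
B: 20·3 = 60 beats, 60/5 = 12 chords.
C: 19·6 = 114 beats, 114/3 = 38 chords.
D: 24·3 = 72 beats, 72/8 = 9 chords.
E: 5·4 = 20 beats, 20/0.5 = 40 chords.
Total: 36 + 12 + 38 + 9 + 40 = 135.

135 chords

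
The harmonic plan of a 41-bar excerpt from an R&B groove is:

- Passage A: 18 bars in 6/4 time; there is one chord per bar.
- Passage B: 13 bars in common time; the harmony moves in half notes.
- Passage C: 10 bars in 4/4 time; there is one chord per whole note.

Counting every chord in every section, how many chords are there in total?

A: 18·6 = 108 beats, 108/6 = 18 chords.
B: 13·4 = 52 beats, 52/2 = 26 chords.
C: 10·4 = 40 beats, 40/4 = 10 chords.
Total: 18 + 26 + 10 = 54.

54 chords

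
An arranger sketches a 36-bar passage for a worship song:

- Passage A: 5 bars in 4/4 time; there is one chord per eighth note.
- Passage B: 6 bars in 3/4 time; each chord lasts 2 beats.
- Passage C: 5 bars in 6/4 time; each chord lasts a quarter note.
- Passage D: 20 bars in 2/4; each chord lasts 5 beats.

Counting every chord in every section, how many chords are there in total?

87 chords

A: 5 bars × 4 beats = 20 beats; 0.5 beats/chord → 40 chords.
B: 6 bars × 3 beats = 18 beats; 2 beats/chord → 9 chords.
C: 5 bars × 6 beats = 30 beats; 1 beat/chord → 30 chords.
D: 20 bars × 2 beats = 40 beats; 5 beats/chord → 8 chords.
Total: 40 + 9 + 30 + 8 = 87.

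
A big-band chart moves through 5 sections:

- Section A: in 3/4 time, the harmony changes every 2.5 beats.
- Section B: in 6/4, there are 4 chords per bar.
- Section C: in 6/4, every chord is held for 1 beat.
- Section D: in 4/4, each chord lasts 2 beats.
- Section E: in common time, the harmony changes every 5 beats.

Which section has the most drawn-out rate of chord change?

A: 3 beats/bar ÷ 2.5 beats/chord = 1.2 chords/bar.
B: 6 beats/bar ÷ 1.5 beats/chord = 4 chords/bar.
C: 6 beats/bar ÷ 1 beat/chord = 6 chords/bar.
D: 4 beats/bar ÷ 2 beats/chord = 2 chords/bar.
E: 4 beats/bar ÷ 5 beats/chord = 0.8 chords/bar.
Slowest is E at 0.8 chords/bar.

Section E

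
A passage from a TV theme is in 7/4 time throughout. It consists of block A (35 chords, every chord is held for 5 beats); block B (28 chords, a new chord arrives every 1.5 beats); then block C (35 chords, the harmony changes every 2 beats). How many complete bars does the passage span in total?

41 bars

A: 35 × 5 = 175 beats = 25 bars.
B: 28 × 1.5 = 42 beats = 6 bars.
C: 35 × 2 = 70 beats = 10 bars.
Total: 25 + 6 + 10 = 41 bars.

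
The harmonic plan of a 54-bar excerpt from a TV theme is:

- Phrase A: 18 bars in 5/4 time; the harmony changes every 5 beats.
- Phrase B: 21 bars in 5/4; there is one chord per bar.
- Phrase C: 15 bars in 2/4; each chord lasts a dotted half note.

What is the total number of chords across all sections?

49 chords

A has 90 beats and chords last 5 each, so 18 chords.
B has 105 beats and chords last 5 each, so 21 chords.
C has 30 beats and chords last 3 each, so 10 chords.
Total: 18 + 21 + 10 = 49.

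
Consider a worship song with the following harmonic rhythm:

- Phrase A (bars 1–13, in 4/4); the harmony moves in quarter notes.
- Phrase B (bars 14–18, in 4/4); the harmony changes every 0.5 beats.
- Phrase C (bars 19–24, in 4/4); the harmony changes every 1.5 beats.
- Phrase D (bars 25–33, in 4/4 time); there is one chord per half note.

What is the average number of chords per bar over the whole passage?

A: 13 × 4 = 52 beats ÷ 1 = 52 chords.
B: 5 × 4 = 20 beats ÷ 0.5 = 40 chords.
C: 6 × 4 = 24 beats ÷ 1.5 = 16 chords.
D: 9 × 4 = 36 beats ÷ 2 = 18 chords.
Overall: 126 chords over 33 bars → 126/33 = 42/11 chords per bar.

42/11 chords per bar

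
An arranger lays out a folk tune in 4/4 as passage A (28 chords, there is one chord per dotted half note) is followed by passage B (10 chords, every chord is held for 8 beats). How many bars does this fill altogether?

A: 28 × 3 = 84 beats = 21 bars.
B: 10 × 8 = 80 beats = 20 bars.
Total: 21 + 20 = 41 bars.

41 bars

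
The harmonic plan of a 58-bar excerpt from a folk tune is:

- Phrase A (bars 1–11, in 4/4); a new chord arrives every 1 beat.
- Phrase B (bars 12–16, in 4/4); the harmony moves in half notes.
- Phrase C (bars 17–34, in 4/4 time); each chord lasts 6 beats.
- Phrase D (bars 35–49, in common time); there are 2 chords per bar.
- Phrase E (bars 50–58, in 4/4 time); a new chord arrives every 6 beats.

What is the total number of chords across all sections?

102 chords

A has 44 beats and chords last 1 each, so 44 chords.
B has 20 beats and chords last 2 each, so 10 chords.
C has 72 beats and chords last 6 each, so 12 chords.
D has 60 beats and chords last 2 each, so 30 chords.
E has 36 beats and chords last 6 each, so 6 chords.
Total: 44 + 10 + 12 + 30 + 6 = 102.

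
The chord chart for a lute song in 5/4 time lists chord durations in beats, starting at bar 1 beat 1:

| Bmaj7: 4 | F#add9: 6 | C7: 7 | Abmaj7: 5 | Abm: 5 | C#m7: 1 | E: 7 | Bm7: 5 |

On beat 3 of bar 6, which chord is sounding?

C#m7

Beat 3 of bar 6 is beat (6−1)×5 + 3 = 28 overall.
Running totals: Bmaj7 ends at 4, F#add9 ends at 10, C7 ends at 17, Abmaj7 ends at 22, Abm ends at 27, C#m7 ends at 28.
Beat 28 falls within C#m7.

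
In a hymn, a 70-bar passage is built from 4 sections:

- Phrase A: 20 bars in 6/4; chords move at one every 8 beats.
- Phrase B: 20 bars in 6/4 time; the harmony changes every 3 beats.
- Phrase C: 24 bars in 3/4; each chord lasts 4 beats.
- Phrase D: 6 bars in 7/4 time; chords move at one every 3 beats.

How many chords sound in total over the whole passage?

87 chords

A: 20·6 = 120 beats, 120/8 = 15 chords.
B: 20·6 = 120 beats, 120/3 = 40 chords.
C: 24·3 = 72 beats, 72/4 = 18 chords.
D: 6·7 = 42 beats, 42/3 = 14 chords.
Total: 15 + 40 + 18 + 14 = 87.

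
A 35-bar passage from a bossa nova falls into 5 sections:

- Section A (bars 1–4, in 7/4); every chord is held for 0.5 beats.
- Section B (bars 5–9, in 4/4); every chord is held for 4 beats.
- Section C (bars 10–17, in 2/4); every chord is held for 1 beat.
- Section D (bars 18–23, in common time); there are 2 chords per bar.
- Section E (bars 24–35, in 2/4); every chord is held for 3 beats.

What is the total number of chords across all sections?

97 chords

A: 4 bars × 7 beats = 28 beats; 0.5 beats/chord → 56 chords.
B: 5 bars × 4 beats = 20 beats; 4 beats/chord → 5 chords.
C: 8 bars × 2 beats = 16 beats; 1 beat/chord → 16 chords.
D: 6 bars × 4 beats = 24 beats; 2 beats/chord → 12 chords.
E: 12 bars × 2 beats = 24 beats; 3 beats/chord → 8 chords.
Total: 56 + 5 + 16 + 12 + 8 = 97.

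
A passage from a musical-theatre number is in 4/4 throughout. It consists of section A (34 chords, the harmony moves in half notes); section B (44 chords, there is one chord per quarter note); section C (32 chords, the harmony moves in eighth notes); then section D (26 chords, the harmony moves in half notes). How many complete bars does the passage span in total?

A: 34 × 2 = 68 beats = 17 bars.
B: 44 × 1 = 44 beats = 11 bars.
C: 32 × 0.5 = 16 beats = 4 bars.
D: 26 × 2 = 52 beats = 13 bars.
Total: 17 + 11 + 4 + 13 = 45 bars.

45 bars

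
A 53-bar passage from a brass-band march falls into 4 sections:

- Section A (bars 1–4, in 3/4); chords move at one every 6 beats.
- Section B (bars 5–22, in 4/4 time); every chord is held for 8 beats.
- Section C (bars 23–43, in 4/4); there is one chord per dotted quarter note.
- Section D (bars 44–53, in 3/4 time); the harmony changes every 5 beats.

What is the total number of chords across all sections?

73 chords

A has 12 beats and chords last 6 each, so 2 chords.
B has 72 beats and chords last 8 each, so 9 chords.
C has 84 beats and chords last 1.5 each, so 56 chords.
D has 30 beats and chords last 5 each, so 6 chords.
Total: 2 + 9 + 56 + 6 = 73.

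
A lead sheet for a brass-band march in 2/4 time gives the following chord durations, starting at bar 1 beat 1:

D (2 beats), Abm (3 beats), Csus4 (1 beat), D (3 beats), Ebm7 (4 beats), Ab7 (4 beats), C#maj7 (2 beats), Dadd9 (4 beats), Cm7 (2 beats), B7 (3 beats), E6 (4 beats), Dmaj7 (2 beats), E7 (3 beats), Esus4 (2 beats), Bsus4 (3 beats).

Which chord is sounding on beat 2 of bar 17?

Dmaj7

Beat 2 of bar 17 is beat (17−1)×2 + 2 = 34 overall.
Running totals: D ends at 2, Abm ends at 5, Csus4 ends at 6, D ends at 9, Ebm7 ends at 13, Ab7 ends at 17, C#maj7 ends at 19, Dadd9 ends at 23, Cm7 ends at 25, B7 ends at 28, E6 ends at 32, Dmaj7 ends at 34.
Beat 34 falls within Dmaj7.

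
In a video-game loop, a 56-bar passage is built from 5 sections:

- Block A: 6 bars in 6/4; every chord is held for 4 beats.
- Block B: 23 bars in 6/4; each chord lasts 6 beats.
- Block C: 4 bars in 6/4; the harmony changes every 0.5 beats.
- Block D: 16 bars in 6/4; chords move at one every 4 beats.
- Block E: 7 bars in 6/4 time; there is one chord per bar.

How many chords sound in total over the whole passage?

A has 36 beats and chords last 4 each, so 9 chords.
B has 138 beats and chords last 6 each, so 23 chords.
C has 24 beats and chords last 0.5 each, so 48 chords.
D has 96 beats and chords last 4 each, so 24 chords.
E has 42 beats and chords last 6 each, so 7 chords.
Total: 9 + 23 + 48 + 24 + 7 = 111.

111 chords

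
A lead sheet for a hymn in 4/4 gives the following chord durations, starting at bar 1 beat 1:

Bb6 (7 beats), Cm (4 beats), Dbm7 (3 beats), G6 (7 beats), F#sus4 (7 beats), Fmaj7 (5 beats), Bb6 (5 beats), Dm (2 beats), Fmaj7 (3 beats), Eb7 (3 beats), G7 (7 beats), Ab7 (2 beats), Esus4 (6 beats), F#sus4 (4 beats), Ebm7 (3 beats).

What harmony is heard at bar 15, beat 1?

Esus4

Beat 1 of bar 15 is beat (15−1)×4 + 1 = 57 overall.
Running totals: Bb6 ends at 7, Cm ends at 11, Dbm7 ends at 14, G6 ends at 21, F#sus4 ends at 28, Fmaj7 ends at 33, Bb6 ends at 38, Dm ends at 40, Fmaj7 ends at 43, Eb7 ends at 46, G7 ends at 53, Ab7 ends at 55, Esus4 ends at 61.
Beat 57 falls within Esus4.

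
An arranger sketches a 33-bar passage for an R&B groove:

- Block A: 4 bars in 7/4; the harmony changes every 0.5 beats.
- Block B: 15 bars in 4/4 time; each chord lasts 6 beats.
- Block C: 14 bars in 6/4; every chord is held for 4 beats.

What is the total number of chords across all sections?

87 chords

A: 4 bars × 7 beats = 28 beats; 0.5 beats/chord → 56 chords.
B: 15 bars × 4 beats = 60 beats; 6 beats/chord → 10 chords.
C: 14 bars × 6 beats = 84 beats; 4 beats/chord → 21 chords.
Total: 56 + 10 + 21 = 87.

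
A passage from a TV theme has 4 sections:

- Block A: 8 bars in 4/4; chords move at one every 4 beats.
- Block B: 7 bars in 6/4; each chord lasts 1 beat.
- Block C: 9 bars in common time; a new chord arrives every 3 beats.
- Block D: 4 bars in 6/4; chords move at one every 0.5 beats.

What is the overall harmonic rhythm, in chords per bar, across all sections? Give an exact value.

55/14 chords per bar

A: 8 bars of 4 beats is 32 beats; at 4 beats each that's 8 chords.
B: 7 bars of 6 beats is 42 beats; at 1 beat each that's 42 chords.
C: 9 bars of 4 beats is 36 beats; at 3 beats each that's 12 chords.
D: 4 bars of 6 beats is 24 beats; at 0.5 beats each that's 48 chords.
Overall: 110 chords over 28 bars → 110/28 = 55/14 chords per bar.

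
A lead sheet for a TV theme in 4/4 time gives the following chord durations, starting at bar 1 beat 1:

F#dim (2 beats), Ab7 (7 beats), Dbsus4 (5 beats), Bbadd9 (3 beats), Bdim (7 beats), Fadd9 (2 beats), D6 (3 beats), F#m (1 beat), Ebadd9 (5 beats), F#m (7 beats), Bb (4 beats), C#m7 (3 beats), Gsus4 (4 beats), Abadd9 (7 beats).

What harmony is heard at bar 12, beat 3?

C#m7

Beat 3 of bar 12 is beat (12−1)×4 + 3 = 47 overall.
Running totals: F#dim ends at 2, Ab7 ends at 9, Dbsus4 ends at 14, Bbadd9 ends at 17, Bdim ends at 24, Fadd9 ends at 26, D6 ends at 29, F#m ends at 30, Ebadd9 ends at 35, F#m ends at 42, Bb ends at 46, C#m7 ends at 49.
Beat 47 falls within C#m7.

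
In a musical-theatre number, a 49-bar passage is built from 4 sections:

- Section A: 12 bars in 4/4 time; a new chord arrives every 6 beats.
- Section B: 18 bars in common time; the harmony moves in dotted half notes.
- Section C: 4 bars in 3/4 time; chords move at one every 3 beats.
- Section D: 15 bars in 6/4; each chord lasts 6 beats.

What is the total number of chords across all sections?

51 chords

A: 12·4 = 48 beats, 48/6 = 8 chords.
B: 18·4 = 72 beats, 72/3 = 24 chords.
C: 4·3 = 12 beats, 12/3 = 4 chords.
D: 15·6 = 90 beats, 90/6 = 15 chords.
Total: 8 + 24 + 4 + 15 = 51.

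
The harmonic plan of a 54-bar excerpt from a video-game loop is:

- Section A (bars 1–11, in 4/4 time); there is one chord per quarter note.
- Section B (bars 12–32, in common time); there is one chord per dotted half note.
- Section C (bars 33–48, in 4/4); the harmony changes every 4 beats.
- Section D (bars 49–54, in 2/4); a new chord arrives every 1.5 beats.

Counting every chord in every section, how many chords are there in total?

A has 44 beats and chords last 1 each, so 44 chords.
B has 84 beats and chords last 3 each, so 28 chords.
C has 64 beats and chords last 4 each, so 16 chords.
D has 12 beats and chords last 1.5 each, so 8 chords.
Total: 44 + 28 + 16 + 8 = 96.

96 chords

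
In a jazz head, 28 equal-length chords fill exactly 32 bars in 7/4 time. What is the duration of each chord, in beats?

8 beats

32 bars × 7 beats/bar = 224 beats total.
224 beats ÷ 28 chords = 8 beats per chord.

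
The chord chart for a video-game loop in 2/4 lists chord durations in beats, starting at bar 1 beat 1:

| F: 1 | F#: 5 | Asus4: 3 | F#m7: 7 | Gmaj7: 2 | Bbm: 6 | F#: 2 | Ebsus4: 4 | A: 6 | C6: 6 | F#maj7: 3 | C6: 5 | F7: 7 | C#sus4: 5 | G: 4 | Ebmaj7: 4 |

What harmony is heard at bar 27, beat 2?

Beat 2 of bar 27 is beat (27−1)×2 + 2 = 54 overall.
Running totals: F ends at 1, F# ends at 6, Asus4 ends at 9, F#m7 ends at 16, Gmaj7 ends at 18, Bbm ends at 24, F# ends at 26, Ebsus4 ends at 30, A ends at 36, C6 ends at 42, F#maj7 ends at 45, C6 ends at 50, F7 ends at 57.
Beat 54 falls within F7.

F7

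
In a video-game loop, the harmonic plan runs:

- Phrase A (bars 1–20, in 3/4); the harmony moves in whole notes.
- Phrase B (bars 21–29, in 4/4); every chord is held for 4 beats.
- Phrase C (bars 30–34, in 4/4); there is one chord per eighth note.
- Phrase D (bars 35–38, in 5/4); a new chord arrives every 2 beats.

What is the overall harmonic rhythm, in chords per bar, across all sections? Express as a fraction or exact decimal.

37/19 chords per bar

A: 20 × 3 = 60 beats ÷ 4 = 15 chords.
B: 9 × 4 = 36 beats ÷ 4 = 9 chords.
C: 5 × 4 = 20 beats ÷ 0.5 = 40 chords.
D: 4 × 5 = 20 beats ÷ 2 = 10 chords.
Overall: 74 chords over 38 bars → 74/38 = 37/19 chords per bar.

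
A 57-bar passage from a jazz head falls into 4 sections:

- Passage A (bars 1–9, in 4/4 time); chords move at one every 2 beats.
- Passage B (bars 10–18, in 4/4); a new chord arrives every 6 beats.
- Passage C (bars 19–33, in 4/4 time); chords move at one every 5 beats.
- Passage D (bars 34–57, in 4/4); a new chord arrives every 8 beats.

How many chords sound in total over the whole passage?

A has 36 beats and chords last 2 each, so 18 chords.
B has 36 beats and chords last 6 each, so 6 chords.
C has 60 beats and chords last 5 each, so 12 chords.
D has 96 beats and chords last 8 each, so 12 chords.
Total: 18 + 6 + 12 + 12 = 48.

48 chords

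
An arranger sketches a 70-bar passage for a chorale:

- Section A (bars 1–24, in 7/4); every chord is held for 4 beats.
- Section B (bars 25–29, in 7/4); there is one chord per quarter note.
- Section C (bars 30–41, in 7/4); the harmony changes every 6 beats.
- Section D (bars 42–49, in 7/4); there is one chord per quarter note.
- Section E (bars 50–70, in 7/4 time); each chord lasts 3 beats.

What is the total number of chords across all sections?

A: 24·7 = 168 beats, 168/4 = 42 chords.
B: 5·7 = 35 beats, 35/1 = 35 chords.
C: 12·7 = 84 beats, 84/6 = 14 chords.
D: 8·7 = 56 beats, 56/1 = 56 chords.
E: 21·7 = 147 beats, 147/3 = 49 chords.
Total: 42 + 35 + 14 + 56 + 49 = 196.

196 chords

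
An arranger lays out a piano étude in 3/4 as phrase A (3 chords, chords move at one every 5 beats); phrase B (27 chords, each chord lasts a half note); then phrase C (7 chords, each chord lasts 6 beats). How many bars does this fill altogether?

37 bars

A: 3 × 5 = 15 beats = 5 bars.
B: 27 × 2 = 54 beats = 18 bars.
C: 7 × 6 = 42 beats = 14 bars.
Total: 5 + 18 + 14 = 37 bars.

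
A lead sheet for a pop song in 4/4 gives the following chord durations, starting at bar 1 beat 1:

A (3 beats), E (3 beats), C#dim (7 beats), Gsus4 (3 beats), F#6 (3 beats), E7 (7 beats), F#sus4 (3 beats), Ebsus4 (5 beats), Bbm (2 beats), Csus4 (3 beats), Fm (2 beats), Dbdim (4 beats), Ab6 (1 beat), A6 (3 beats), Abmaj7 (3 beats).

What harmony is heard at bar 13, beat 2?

Beat 2 of bar 13 is beat (13−1)×4 + 2 = 50 overall.
Running totals: A ends at 3, E ends at 6, C#dim ends at 13, Gsus4 ends at 16, F#6 ends at 19, E7 ends at 26, F#sus4 ends at 29, Ebsus4 ends at 34, Bbm ends at 36, Csus4 ends at 39, Fm ends at 41, Dbdim ends at 45, Ab6 ends at 46, A6 ends at 49, Abmaj7 ends at 52.
Beat 50 falls within Abmaj7.

Abmaj7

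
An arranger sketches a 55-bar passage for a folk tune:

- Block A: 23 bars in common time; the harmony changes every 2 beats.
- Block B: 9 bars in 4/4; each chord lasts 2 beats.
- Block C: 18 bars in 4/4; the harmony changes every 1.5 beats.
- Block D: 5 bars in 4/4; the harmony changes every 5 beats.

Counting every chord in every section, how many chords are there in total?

116 chords

A has 92 beats and chords last 2 each, so 46 chords.
B has 36 beats and chords last 2 each, so 18 chords.
C has 72 beats and chords last 1.5 each, so 48 chords.
D has 20 beats and chords last 5 each, so 4 chords.
Total: 46 + 18 + 48 + 4 = 116.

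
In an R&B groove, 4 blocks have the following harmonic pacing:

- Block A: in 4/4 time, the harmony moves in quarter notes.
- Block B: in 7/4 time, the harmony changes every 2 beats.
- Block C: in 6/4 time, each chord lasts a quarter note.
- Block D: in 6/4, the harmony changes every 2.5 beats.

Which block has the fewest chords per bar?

Block D

A: each chord is 1 beat in 4/4, so 4 per bar.
B: each chord is 2 beats in 7/4, so 3.5 per bar.
C: each chord is 1 beat in 6/4, so 6 per bar.
D: each chord is 2.5 beats in 6/4, so 2.4 per bar.
Slowest is D at 2.4 chords/bar.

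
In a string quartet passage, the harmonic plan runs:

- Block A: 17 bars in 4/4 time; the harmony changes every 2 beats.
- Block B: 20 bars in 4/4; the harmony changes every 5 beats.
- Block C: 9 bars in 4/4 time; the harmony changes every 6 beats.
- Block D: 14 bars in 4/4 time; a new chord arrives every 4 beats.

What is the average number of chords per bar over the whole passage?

A: 17 × 4 = 68 beats ÷ 2 = 34 chords.
B: 20 × 4 = 80 beats ÷ 5 = 16 chords.
C: 9 × 4 = 36 beats ÷ 6 = 6 chords.
D: 14 × 4 = 56 beats ÷ 4 = 14 chords.
Overall: 70 chords over 60 bars → 70/60 = 7/6 chords per bar.

7/6 chords per bar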